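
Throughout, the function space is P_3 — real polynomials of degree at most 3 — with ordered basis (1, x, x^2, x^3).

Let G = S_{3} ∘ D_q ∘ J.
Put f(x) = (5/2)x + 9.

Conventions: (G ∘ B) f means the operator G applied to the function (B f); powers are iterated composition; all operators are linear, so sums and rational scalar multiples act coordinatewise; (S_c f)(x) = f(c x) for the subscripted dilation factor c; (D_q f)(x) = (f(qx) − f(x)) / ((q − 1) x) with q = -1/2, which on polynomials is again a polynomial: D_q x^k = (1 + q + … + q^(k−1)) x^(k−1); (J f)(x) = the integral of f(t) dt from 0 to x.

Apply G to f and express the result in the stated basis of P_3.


J f = (5/4)x^2 + 9x
D_q J f = (5/8)x + 9
S_{3} D_q J f = (15/8)x + 9

g(x) = (15/8)x + 9


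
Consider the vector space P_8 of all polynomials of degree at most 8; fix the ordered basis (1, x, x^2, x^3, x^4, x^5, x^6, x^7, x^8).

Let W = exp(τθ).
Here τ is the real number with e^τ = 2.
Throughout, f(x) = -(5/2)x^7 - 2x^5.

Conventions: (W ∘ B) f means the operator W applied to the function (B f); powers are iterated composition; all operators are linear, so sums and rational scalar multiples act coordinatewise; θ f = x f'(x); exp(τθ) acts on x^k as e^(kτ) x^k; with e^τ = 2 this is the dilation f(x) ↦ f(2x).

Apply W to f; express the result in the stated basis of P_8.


the result is g(x) = -320x^7 - 64x^5

exp(τθ) x^k = e^(kτ) x^k; with e^τ = 2 this sends x^k to 2^k x^k
x^5 ↦ 32 x^5
x^7 ↦ 128 x^7
applying this coordinatewise to f: exp(τθ) f = -320x^7 - 64x^5


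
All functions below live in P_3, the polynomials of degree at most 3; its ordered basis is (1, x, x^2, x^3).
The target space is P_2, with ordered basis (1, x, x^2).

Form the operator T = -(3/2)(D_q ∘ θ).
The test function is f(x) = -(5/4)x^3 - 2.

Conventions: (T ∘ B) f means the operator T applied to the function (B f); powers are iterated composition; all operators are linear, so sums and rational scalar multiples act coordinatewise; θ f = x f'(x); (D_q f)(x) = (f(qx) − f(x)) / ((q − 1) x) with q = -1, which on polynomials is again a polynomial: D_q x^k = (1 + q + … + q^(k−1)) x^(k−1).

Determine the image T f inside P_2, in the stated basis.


the image equals g(x) = (45/8)x^2

θ f = -(15/4)x^3
D_q θ f = -(15/4)x^2
(-(3/2)(D_q ∘ θ)) f = (45/8)x^2


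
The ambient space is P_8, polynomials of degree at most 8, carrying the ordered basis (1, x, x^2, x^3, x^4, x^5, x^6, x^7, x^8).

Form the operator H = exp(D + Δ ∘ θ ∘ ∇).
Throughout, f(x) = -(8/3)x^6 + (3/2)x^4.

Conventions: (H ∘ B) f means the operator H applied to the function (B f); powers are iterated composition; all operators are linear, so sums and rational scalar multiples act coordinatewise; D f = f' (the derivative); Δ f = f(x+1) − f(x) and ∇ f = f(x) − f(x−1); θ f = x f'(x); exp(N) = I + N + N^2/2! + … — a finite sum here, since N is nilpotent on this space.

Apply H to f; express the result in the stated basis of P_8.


the image equals g(x) = -(8/3)x^6 - 16x^5 - (877/2)x^4 - (4942/3)x^3 - 9897x^2 - 16062x - 79579/6

order-1 term: -16x^5 - 400x^4 - 154x^3 - 266x^2 - 62x - 10
order-2 term: -40x^4 - 1440x^3 - 7671x^2 - 3830x - 1368
order-3 term: -(160/3)x^3 - 1920x^2 - 11034x - 7884
order-4 term: -40x^2 - 1120x - 7517/2
order-5 term: -16x - 240
order-6 term: -8/3
the series for exp(D + Δ ∘ θ ∘ ∇) f terminates at order 6
exp(D + Δ ∘ θ ∘ ∇) f = -(8/3)x^6 - 16x^5 - (877/2)x^4 - (4942/3)x^3 - 9897x^2 - 16062x - 79579/6


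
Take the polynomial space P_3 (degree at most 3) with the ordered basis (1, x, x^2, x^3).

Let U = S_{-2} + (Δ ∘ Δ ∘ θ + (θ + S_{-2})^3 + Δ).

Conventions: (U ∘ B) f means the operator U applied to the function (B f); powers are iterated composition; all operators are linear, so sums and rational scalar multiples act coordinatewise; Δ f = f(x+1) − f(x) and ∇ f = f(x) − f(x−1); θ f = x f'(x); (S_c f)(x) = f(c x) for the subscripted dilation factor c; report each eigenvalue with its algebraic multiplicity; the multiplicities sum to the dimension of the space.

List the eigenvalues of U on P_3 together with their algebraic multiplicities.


image of 1: 2
image of x: -3x + 1
image of x^2: 220x^2 + 2x + 5
image of x^3: -133x^3 + 3x^2 + 21x + 19
the matrix is upper triangular; its diagonal is (2, -3, 220, -133)
for a triangular matrix the eigenvalues are the diagonal entries, with algebraic multiplicity their repetition count

λ = -133 (multiplicity 1), λ = -3 (multiplicity 1), λ = 2 (multiplicity 1), λ = 220 (multiplicity 1)


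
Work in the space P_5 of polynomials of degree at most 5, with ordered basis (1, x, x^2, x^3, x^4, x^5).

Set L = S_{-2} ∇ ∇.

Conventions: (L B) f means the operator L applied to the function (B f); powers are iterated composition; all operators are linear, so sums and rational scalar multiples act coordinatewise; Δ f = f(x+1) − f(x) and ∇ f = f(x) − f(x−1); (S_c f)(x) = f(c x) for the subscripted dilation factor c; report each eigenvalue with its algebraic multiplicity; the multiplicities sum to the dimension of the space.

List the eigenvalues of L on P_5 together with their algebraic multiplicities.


λ = 0 (multiplicity 6)

image of 1: 0
image of x: 0
image of x^2: 2
image of x^3: -12x - 6
image of x^4: 48x^2 + 48x + 14
image of x^5: -160x^3 - 240x^2 - 140x - 30
the matrix is upper triangular; its diagonal is (0, 0, 0, 0, 0, 0)
for a triangular matrix the eigenvalues are the diagonal entries, with algebraic multiplicity their repetition count


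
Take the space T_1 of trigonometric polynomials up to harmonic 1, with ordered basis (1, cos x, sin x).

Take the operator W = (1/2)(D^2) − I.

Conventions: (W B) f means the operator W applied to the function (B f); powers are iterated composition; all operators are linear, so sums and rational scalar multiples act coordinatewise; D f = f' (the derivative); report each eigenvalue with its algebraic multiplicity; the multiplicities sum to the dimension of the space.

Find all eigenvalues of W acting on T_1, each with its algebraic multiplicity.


λ = -3/2 (multiplicity 2), λ = -1 (multiplicity 1)

image of 1: -1
image of cos x: -(3/2)cos x
image of sin x: -(3/2)sin x
the matrix is diagonal; its diagonal is (-1, -3/2, -3/2)
for a triangular matrix the eigenvalues are the diagonal entries, with algebraic multiplicity their repetition count


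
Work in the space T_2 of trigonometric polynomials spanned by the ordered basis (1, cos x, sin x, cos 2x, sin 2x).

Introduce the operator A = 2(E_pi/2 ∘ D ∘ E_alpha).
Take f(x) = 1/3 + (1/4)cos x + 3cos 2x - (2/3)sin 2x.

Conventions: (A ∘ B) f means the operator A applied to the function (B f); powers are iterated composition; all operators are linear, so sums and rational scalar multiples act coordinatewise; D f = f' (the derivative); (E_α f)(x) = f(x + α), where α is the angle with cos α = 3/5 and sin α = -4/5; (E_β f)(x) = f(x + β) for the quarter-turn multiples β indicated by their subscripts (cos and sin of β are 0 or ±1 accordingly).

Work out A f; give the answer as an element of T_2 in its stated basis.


the image equals g(x) = -(3/10)cos x - (2/5)sin x - (184/15)cos 2x - (4/5)sin 2x

E_alpha f = 1/3 + (3/20)cos x + (1/5)sin x - (1/5)cos 2x + (46/15)sin 2x
D E_alpha f = (1/5)cos x - (3/20)sin x + (92/15)cos 2x + (2/5)sin 2x
E_pi/2 (D ∘ E_alpha) f = -(3/20)cos x - (1/5)sin x - (92/15)cos 2x - (2/5)sin 2x
(2(E_pi/2 ∘ D ∘ E_alpha)) f = -(3/10)cos x - (2/5)sin x - (184/15)cos 2x - (4/5)sin 2x


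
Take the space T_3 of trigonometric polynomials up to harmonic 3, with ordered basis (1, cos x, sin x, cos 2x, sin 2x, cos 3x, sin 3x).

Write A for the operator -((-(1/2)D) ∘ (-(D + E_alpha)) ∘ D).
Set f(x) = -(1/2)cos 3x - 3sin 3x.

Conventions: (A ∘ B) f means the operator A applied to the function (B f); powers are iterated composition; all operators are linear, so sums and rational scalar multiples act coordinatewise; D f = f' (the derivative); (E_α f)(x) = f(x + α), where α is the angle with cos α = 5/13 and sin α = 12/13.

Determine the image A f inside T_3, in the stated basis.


D f = -9cos 3x + (3/2)sin 3x
D D f = (9/2)cos 3x + 27sin 3x
E_alpha D f = (17073/2197)cos 3x - (21009/4394)sin 3x
(D + E_alpha) D f = (53919/4394)cos 3x + (97629/4394)sin 3x
(-(D + E_alpha)) D f = -(53919/4394)cos 3x - (97629/4394)sin 3x
D (-(D + E_alpha)) D f = -(292887/4394)cos 3x + (161757/4394)sin 3x
(-(1/2)D) (-(D + E_alpha)) D f = (292887/8788)cos 3x - (161757/8788)sin 3x
(-((-(1/2)D) ∘ (-(D + E_alpha)) ∘ D)) f = -(292887/8788)cos 3x + (161757/8788)sin 3x

the result is g(x) = -(292887/8788)cos 3x + (161757/8788)sin 3x


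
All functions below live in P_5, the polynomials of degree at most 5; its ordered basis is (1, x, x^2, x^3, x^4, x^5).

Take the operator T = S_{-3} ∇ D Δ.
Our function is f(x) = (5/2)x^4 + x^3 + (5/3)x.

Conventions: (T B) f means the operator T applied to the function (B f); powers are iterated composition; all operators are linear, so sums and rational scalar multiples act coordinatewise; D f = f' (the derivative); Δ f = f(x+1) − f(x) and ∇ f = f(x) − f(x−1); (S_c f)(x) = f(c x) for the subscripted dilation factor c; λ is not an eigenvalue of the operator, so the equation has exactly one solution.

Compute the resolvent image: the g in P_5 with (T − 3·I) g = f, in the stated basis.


the result is g(x) = -(5/6)x^4 - (1/3)x^3 + (175/9)x - 2/3

write g with unknown coordinates in the stated basis and equate coefficients in (T − 3·I) g = f
solving from the highest basis element down gives g = -(5/6)x^4 - (1/3)x^3 + (175/9)x - 2/3
check: T g = 60x - 2
so T g − 3·g = (5/2)x^4 + x^3 + (5/3)x = f ✓


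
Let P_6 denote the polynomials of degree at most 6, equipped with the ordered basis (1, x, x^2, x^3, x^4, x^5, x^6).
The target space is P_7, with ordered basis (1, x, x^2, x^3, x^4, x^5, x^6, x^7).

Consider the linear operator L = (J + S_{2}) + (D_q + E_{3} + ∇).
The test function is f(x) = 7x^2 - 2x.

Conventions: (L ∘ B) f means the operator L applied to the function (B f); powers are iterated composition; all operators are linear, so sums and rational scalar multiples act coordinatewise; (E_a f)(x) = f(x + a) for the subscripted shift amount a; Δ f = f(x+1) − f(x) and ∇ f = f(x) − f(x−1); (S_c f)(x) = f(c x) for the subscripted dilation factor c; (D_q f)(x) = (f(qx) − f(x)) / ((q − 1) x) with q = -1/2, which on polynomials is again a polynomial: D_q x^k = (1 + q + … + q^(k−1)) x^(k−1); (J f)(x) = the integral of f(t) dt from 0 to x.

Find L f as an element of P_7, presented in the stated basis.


g(x) = (7/3)x^3 + 34x^2 + (107/2)x + 46

J f = (7/3)x^3 - x^2
S_{2} f = 28x^2 - 4x
(J + S_{2}) f = (7/3)x^3 + 27x^2 - 4x
D_q f = (7/2)x - 2
E_{3} f = 7x^2 + 40x + 57
∇ f = 14x - 9
(D_q + E_{3} + ∇) f = 7x^2 + (115/2)x + 46
((J + S_{2}) + (D_q + E_{3} + ∇)) f = (7/3)x^3 + 34x^2 + (107/2)x + 46


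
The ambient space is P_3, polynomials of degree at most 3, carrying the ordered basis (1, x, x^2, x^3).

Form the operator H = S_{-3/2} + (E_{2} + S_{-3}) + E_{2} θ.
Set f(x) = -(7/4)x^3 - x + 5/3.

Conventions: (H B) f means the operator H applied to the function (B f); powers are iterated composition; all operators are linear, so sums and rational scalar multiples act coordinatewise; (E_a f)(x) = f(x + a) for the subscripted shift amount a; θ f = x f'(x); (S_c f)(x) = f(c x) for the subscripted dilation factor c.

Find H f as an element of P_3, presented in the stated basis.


S_{-3/2} f = (189/32)x^3 + (3/2)x + 5/3
E_{2} f = -(7/4)x^3 - (21/2)x^2 - 22x - 43/3
S_{-3} f = (189/4)x^3 + 3x + 5/3
(E_{2} + S_{-3}) f = (91/2)x^3 - (21/2)x^2 - 19x - 38/3
θ f = -(21/4)x^3 - x
E_{2} θ f = -(21/4)x^3 - (63/2)x^2 - 64x - 44
(S_{-3/2} + (E_{2} + S_{-3}) + E_{2} θ) f = (1477/32)x^3 - 42x^2 - (163/2)x - 55

g(x) = (1477/32)x^3 - 42x^2 - (163/2)x - 55


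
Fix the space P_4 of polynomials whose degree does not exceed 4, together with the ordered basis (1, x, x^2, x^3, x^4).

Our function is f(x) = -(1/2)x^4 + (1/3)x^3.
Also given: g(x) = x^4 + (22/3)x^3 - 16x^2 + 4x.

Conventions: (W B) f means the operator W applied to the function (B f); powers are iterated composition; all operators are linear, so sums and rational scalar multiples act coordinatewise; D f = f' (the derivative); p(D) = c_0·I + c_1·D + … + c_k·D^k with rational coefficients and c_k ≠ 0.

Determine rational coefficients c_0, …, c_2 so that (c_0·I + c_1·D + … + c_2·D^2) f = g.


c_0 = -2, c_1 = -4, c_2 = 2

D^0 f = -(1/2)x^4 + (1/3)x^3
D^1 f = -2x^3 + x^2
D^2 f = -6x^2 + 2x
matching coefficients of g against c_0 f + c_1 Df + … from the top degree down determines the c_i
solution: c_0 = -2, c_1 = -4, c_2 = 2


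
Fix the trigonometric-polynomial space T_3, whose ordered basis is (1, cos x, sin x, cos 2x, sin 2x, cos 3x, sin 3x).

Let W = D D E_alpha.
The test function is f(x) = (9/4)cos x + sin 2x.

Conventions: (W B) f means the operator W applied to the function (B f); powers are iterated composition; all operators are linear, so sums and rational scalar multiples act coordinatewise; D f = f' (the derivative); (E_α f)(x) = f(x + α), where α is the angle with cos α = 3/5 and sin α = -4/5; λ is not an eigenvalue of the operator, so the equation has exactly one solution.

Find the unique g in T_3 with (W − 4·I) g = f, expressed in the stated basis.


the result is g(x) = -(207/436)cos x + (9/109)sin x - (1/6)cos 2x - (1/8)sin 2x

write g with unknown coordinates in the stated basis and equate coefficients in (W − 4·I) g = f
solving from the highest basis element down gives g = -(207/436)cos x + (9/109)sin x - (1/6)cos 2x - (1/8)sin 2x
check: W g = (153/436)cos x + (36/109)sin x - (2/3)cos 2x + (1/2)sin 2x
so W g − 4·g = (9/4)cos x + sin 2x = f ✓


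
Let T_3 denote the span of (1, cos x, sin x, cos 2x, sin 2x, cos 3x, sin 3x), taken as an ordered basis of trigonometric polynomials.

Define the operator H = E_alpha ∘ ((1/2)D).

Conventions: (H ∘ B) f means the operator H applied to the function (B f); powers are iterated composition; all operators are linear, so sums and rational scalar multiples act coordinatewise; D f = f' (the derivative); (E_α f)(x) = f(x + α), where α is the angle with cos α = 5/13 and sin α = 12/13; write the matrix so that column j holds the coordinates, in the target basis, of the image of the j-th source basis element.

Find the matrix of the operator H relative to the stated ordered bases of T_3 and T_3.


the matrix is [[0, 0, 0, 0, 0, 0, 0]; [0, -6/13, 5/26, 0, 0, 0, 0]; [0, -5/26, -6/13, 0, 0, 0, 0]; [0, 0, 0, -120/169, -119/169, 0, 0]; [0, 0, 0, 119/169, -120/169, 0, 0]; [0, 0, 0, 0, 0, 1242/2197, -6105/4394]; [0, 0, 0, 0, 0, 6105/4394, 1242/2197]] (rows listed top to bottom)

image of 1: 0
image of cos x: -(6/13)cos x - (5/26)sin x
image of sin x: (5/26)cos x - (6/13)sin x
image of cos 2x: -(120/169)cos 2x + (119/169)sin 2x
image of sin 2x: -(119/169)cos 2x - (120/169)sin 2x
image of cos 3x: (1242/2197)cos 3x + (6105/4394)sin 3x
image of sin 3x: -(6105/4394)cos 3x + (1242/2197)sin 3x
each image's coordinates form column j of the matrix


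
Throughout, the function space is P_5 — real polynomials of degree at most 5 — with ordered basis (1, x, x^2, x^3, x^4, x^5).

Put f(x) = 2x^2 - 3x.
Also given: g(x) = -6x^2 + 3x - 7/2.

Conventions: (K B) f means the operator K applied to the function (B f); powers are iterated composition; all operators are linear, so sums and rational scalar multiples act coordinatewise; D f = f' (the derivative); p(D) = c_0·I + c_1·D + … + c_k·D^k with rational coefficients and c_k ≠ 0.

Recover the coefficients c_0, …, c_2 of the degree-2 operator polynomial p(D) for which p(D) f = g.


c_0 = -3, c_1 = -3/2, c_2 = -2

D^0 f = 2x^2 - 3x
D^1 f = 4x - 3
D^2 f = 4
matching coefficients of g against c_0 f + c_1 Df + … from the top degree down determines the c_i
solution: c_0 = -3, c_1 = -3/2, c_2 = -2


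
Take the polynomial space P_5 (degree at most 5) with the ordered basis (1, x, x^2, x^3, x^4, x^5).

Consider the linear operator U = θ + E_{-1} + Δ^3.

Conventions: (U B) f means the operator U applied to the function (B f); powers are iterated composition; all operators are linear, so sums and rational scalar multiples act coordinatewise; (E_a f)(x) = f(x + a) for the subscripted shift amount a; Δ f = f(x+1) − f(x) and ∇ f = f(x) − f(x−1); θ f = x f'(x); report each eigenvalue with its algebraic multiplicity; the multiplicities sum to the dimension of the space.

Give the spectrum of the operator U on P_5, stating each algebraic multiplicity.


image of 1: 1
image of x: 2x - 1
image of x^2: 3x^2 - 2x + 1
image of x^3: 4x^3 - 3x^2 + 3x + 5
image of x^4: 5x^4 - 4x^3 + 6x^2 + 20x + 37
image of x^5: 6x^5 - 5x^4 + 10x^3 + 50x^2 + 185x + 149
the matrix is upper triangular; its diagonal is (1, 2, 3, 4, 5, 6)
for a triangular matrix the eigenvalues are the diagonal entries, with algebraic multiplicity their repetition count

λ = 1 (multiplicity 1), λ = 2 (multiplicity 1), λ = 3 (multiplicity 1), λ = 4 (multiplicity 1), λ = 5 (multiplicity 1), λ = 6 (multiplicity 1)


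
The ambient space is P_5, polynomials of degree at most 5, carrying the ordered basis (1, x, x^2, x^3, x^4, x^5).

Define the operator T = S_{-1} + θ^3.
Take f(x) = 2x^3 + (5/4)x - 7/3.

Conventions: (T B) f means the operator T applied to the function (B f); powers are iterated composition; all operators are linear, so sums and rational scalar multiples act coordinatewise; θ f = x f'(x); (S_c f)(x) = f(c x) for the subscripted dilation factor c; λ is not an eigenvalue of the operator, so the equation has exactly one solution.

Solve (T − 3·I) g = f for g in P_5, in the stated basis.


write g with unknown coordinates in the stated basis and equate coefficients in (T − 3·I) g = f
solving from the highest basis element down gives g = (2/23)x^3 - (5/12)x + 7/6
check: T g = (52/23)x^3 + 7/6
so T g − 3·g = 2x^3 + (5/4)x - 7/3 = f ✓

the result is g(x) = (2/23)x^3 - (5/12)x + 7/6


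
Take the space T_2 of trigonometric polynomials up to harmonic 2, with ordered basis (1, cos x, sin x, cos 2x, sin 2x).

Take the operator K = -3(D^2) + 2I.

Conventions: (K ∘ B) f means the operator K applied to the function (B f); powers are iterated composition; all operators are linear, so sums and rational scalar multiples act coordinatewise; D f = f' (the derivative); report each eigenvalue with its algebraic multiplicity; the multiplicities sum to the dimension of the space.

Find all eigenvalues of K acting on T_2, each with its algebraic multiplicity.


λ = 2 (multiplicity 1), λ = 5 (multiplicity 2), λ = 14 (multiplicity 2)

image of 1: 2
image of cos x: 5cos x
image of sin x: 5sin x
image of cos 2x: 14cos 2x
image of sin 2x: 14sin 2x
the matrix is diagonal; its diagonal is (2, 5, 5, 14, 14)
for a triangular matrix the eigenvalues are the diagonal entries, with algebraic multiplicity their repetition count


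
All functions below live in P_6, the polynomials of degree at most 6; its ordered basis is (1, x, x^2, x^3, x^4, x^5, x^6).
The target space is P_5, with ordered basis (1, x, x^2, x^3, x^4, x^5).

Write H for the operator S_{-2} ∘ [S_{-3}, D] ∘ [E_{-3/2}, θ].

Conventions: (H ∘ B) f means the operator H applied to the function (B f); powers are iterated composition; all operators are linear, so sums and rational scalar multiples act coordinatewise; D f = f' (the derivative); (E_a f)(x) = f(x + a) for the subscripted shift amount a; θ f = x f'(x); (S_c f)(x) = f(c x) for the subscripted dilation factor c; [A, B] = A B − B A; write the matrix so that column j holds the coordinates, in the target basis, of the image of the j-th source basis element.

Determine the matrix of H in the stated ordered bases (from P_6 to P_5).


the matrix is [[0, 0, -12, 54, -162, 405, -3645/4]; [0, 0, 0, -216, 1296, -4860, 14580]; [0, 0, 0, 0, -2592, 19440, -87480]; [0, 0, 0, 0, 0, -25920, 233280]; [0, 0, 0, 0, 0, 0, -233280]; [0, 0, 0, 0, 0, 0, 0]] (rows listed top to bottom)

image of 1: 0
image of x: 0
image of x^2: -12
image of x^3: -216x + 54
image of x^4: -2592x^2 + 1296x - 162
image of x^5: -25920x^3 + 19440x^2 - 4860x + 405
image of x^6: -233280x^4 + 233280x^3 - 87480x^2 + 14580x - 3645/4
each image's coordinates form column j of the matrix


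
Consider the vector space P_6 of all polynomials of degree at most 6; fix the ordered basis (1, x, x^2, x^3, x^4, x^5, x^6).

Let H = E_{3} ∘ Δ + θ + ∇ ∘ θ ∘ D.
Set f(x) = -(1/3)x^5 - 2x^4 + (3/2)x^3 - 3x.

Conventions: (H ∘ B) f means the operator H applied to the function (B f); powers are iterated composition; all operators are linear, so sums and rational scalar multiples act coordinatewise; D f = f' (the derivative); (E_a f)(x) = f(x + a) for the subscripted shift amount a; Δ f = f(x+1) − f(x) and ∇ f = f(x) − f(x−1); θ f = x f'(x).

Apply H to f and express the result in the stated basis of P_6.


Δ f = -(5/3)x^4 - (34/3)x^3 - (65/6)x^2 - (31/6)x - 23/6
E_{3} Δ f = -(5/3)x^4 - (94/3)x^3 - (1217/6)x^2 - (3337/6)x - 3347/6
θ f = -(5/3)x^5 - 8x^4 + (9/2)x^3 - 3x
D f = -(5/3)x^4 - 8x^3 + (9/2)x^2 - 3
θ D f = -(20/3)x^4 - 24x^3 + 9x^2
∇ θ D f = -(80/3)x^3 - 32x^2 + (190/3)x - 79/3
(E_{3} ∘ Δ + θ + ∇ ∘ θ ∘ D) f = -(5/3)x^5 - (29/3)x^4 - (107/2)x^3 - (1409/6)x^2 - (2975/6)x - 3505/6

the image equals g(x) = -(5/3)x^5 - (29/3)x^4 - (107/2)x^3 - (1409/6)x^2 - (2975/6)x - 3505/6


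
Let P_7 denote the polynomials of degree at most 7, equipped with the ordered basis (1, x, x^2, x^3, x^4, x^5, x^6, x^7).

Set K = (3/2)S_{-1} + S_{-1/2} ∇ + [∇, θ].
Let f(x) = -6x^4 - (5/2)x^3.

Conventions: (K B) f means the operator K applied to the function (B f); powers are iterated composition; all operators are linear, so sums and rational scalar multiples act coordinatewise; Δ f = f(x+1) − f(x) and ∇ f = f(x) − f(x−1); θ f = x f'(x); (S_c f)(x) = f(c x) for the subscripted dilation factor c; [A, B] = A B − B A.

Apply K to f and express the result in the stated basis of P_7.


g(x) = -9x^4 - (69/4)x^3 + (573/8)x^2 - (195/4)x + 20

S_{-1} f = -6x^4 + (5/2)x^3
((3/2)S_{-1}) f = -9x^4 + (15/4)x^3
∇ f = -24x^3 + (57/2)x^2 - (33/2)x + 7/2
S_{-1/2} ∇ f = 3x^3 + (57/8)x^2 + (33/4)x + 7/2
θ f = -24x^4 - (15/2)x^3
∇ θ f = -96x^3 + (243/2)x^2 - (147/2)x + 33/2
∇ f = -24x^3 + (57/2)x^2 - (33/2)x + 7/2
θ ∇ f = -72x^3 + 57x^2 - (33/2)x
[∇, θ] f = -24x^3 + (129/2)x^2 - 57x + 33/2
((3/2)S_{-1} + S_{-1/2} ∇ + [∇, θ]) f = -9x^4 - (69/4)x^3 + (573/8)x^2 - (195/4)x + 20


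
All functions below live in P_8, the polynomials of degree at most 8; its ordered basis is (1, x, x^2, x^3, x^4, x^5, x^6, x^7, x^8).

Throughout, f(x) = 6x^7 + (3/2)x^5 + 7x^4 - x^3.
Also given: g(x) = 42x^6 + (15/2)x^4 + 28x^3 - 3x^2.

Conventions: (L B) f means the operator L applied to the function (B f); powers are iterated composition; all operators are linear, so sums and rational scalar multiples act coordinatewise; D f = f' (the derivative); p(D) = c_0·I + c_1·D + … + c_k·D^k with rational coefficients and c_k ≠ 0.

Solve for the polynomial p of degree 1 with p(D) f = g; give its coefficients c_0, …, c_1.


D^0 f = 6x^7 + (3/2)x^5 + 7x^4 - x^3
D^1 f = 42x^6 + (15/2)x^4 + 28x^3 - 3x^2
matching coefficients of g against c_0 f + c_1 Df + … from the top degree down determines the c_i
solution: c_0 = 0, c_1 = 1

p(D) = D, i.e. c_0 = 0, c_1 = 1


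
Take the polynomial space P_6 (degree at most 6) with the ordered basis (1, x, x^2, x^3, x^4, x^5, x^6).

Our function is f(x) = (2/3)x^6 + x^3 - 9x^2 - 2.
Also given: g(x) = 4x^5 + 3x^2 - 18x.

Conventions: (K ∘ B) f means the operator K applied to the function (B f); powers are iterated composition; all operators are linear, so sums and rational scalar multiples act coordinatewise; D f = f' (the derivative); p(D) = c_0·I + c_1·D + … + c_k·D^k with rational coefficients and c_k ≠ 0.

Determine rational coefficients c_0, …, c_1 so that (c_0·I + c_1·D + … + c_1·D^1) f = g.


D^0 f = (2/3)x^6 + x^3 - 9x^2 - 2
D^1 f = 4x^5 + 3x^2 - 18x
matching coefficients of g against c_0 f + c_1 Df + … from the top degree down determines the c_i
solution: c_0 = 0, c_1 = 1

p(D) = D, i.e. c_0 = 0, c_1 = 1


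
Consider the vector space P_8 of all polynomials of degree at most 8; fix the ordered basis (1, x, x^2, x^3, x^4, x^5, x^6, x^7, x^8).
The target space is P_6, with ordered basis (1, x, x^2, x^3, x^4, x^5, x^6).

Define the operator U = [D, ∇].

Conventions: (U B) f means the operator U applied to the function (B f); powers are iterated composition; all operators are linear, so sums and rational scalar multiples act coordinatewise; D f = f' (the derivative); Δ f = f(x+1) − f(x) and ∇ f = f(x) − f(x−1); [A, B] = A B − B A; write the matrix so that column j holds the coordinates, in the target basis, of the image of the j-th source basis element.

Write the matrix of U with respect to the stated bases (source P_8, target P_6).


image of 1: 0
image of x: 0
image of x^2: 0
image of x^3: 0
image of x^4: 0
image of x^5: 0
image of x^6: 0
image of x^7: 0
image of x^8: 0
each image's coordinates form column j of the matrix

the matrix is [[0, 0, 0, 0, 0, 0, 0, 0, 0]; [0, 0, 0, 0, 0, 0, 0, 0, 0]; [0, 0, 0, 0, 0, 0, 0, 0, 0]; [0, 0, 0, 0, 0, 0, 0, 0, 0]; [0, 0, 0, 0, 0, 0, 0, 0, 0]; [0, 0, 0, 0, 0, 0, 0, 0, 0]; [0, 0, 0, 0, 0, 0, 0, 0, 0]] (rows listed top to bottom)


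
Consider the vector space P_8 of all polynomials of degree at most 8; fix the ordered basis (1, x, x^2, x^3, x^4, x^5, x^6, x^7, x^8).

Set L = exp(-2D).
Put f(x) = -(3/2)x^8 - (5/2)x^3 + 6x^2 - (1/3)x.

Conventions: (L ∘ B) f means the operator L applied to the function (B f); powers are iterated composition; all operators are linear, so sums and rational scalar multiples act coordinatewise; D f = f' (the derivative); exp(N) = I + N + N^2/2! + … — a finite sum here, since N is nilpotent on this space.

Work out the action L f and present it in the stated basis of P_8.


the result is g(x) = -(3/2)x^8 + 24x^7 - 168x^6 + 672x^5 - 1680x^4 + (5371/2)x^3 - 2667x^2 + (4445/3)x - 1018/3

order-1 term: 24x^7 + 15x^2 - 24x + 2/3
order-2 term: -168x^6 - 30x + 24
order-3 term: 672x^5 + 20
order-4 term: -1680x^4
order-5 term: 2688x^3
order-6 term: -2688x^2
order-7 term: 1536x
order-8 term: -384
the series for exp(-2D) f terminates at order 8
exp(-2D) f = -(3/2)x^8 + 24x^7 - 168x^6 + 672x^5 - 1680x^4 + (5371/2)x^3 - 2667x^2 + (4445/3)x - 1018/3


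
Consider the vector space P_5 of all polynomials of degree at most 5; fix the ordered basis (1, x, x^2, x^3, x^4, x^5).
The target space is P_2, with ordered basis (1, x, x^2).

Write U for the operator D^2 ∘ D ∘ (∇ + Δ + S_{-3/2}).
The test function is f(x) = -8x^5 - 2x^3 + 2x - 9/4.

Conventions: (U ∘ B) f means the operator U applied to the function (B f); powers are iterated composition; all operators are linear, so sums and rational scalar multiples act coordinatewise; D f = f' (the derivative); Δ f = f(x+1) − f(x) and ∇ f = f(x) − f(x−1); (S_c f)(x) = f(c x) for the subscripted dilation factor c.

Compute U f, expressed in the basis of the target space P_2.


the image equals g(x) = 3645x^2 - 1920x + 81/2

∇ f = -40x^4 + 80x^3 - 86x^2 + 46x - 8
Δ f = -40x^4 - 80x^3 - 86x^2 - 46x - 8
S_{-3/2} f = (243/4)x^5 + (27/4)x^3 - 3x - 9/4
(∇ + Δ + S_{-3/2}) f = (243/4)x^5 - 80x^4 + (27/4)x^3 - 172x^2 - 3x - 73/4
D (∇ + Δ + S_{-3/2}) f = (1215/4)x^4 - 320x^3 + (81/4)x^2 - 344x - 3
D D (∇ + Δ + S_{-3/2}) f = 1215x^3 - 960x^2 + (81/2)x - 344
D D D (∇ + Δ + S_{-3/2}) f = 3645x^2 - 1920x + 81/2


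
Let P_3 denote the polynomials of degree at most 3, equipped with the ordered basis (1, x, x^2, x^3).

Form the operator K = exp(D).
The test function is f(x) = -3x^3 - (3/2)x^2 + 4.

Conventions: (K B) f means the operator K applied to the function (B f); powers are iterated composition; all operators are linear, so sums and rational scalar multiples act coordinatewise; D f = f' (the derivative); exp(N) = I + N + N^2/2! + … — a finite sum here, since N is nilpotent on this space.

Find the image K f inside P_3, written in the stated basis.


the image equals g(x) = -3x^3 - (21/2)x^2 - 12x - 1/2

order-1 term: -9x^2 - 3x
order-2 term: -9x - 3/2
order-3 term: -3
the series for exp(D) f terminates at order 3
exp(D) f = -3x^3 - (21/2)x^2 - 12x - 1/2


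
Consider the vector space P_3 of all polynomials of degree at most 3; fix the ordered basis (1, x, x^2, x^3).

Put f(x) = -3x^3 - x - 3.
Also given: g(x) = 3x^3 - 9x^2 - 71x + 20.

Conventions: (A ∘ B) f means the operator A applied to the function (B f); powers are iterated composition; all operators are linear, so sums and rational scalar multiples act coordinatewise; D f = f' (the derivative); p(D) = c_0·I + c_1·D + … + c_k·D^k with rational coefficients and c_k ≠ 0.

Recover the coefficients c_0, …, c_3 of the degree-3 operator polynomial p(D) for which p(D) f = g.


D^0 f = -3x^3 - x - 3
D^1 f = -9x^2 - 1
D^2 f = -18x
D^3 f = -18
matching coefficients of g against c_0 f + c_1 Df + … from the top degree down determines the c_i
solution: c_0 = -1, c_1 = 1, c_2 = 4, c_3 = -1

p(D) = -I + D + 4·D^2 − D^3, i.e. c_0 = -1, c_1 = 1, c_2 = 4, c_3 = -1


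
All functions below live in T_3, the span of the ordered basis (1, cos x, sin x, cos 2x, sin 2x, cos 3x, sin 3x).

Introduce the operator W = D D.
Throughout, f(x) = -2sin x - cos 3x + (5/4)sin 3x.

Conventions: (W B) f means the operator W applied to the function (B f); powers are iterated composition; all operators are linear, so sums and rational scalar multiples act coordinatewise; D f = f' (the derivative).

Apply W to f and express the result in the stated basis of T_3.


D f = -2cos x + (15/4)cos 3x + 3sin 3x
D D f = 2sin x + 9cos 3x - (45/4)sin 3x

g(x) = 2sin x + 9cos 3x - (45/4)sin 3x


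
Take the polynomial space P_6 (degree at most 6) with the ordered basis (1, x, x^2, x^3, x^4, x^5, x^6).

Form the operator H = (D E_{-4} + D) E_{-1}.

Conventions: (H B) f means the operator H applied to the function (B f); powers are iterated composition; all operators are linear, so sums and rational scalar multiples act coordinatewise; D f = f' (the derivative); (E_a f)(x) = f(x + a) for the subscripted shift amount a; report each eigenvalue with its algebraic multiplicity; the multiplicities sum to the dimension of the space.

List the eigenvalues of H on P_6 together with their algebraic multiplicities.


λ = 0 (multiplicity 7)

image of 1: 0
image of x: 2
image of x^2: 4x - 12
image of x^3: 6x^2 - 36x + 78
image of x^4: 8x^3 - 72x^2 + 312x - 504
image of x^5: 10x^4 - 120x^3 + 780x^2 - 2520x + 3130
image of x^6: 12x^5 - 180x^4 + 1560x^3 - 7560x^2 + 18780x - 18756
the matrix is upper triangular; its diagonal is (0, 0, 0, 0, 0, 0, 0)
for a triangular matrix the eigenvalues are the diagonal entries, with algebraic multiplicity their repetition count


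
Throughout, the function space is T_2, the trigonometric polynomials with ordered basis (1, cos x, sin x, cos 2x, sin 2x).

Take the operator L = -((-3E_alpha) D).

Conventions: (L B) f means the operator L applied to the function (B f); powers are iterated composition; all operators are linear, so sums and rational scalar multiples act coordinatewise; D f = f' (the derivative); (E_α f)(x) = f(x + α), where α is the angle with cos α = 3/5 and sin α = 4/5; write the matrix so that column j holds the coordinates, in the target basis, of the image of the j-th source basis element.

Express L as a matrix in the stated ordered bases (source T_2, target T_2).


image of 1: 0
image of cos x: -(12/5)cos x - (9/5)sin x
image of sin x: (9/5)cos x - (12/5)sin x
image of cos 2x: -(144/25)cos 2x + (42/25)sin 2x
image of sin 2x: -(42/25)cos 2x - (144/25)sin 2x
each image's coordinates form column j of the matrix

the matrix is [[0, 0, 0, 0, 0]; [0, -12/5, 9/5, 0, 0]; [0, -9/5, -12/5, 0, 0]; [0, 0, 0, -144/25, -42/25]; [0, 0, 0, 42/25, -144/25]] (rows listed top to bottom)


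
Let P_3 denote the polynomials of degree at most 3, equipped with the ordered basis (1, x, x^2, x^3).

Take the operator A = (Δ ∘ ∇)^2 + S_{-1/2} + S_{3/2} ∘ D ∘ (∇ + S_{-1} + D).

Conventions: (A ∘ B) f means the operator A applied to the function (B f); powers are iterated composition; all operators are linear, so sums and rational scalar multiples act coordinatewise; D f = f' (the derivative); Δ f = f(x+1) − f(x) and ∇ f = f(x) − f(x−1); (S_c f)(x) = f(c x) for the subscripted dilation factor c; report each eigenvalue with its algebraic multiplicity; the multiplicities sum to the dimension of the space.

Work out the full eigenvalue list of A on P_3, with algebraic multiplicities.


λ = -1/2 (multiplicity 1), λ = -1/8 (multiplicity 1), λ = 1/4 (multiplicity 1), λ = 1 (multiplicity 1)

image of 1: 1
image of x: -(1/2)x - 1
image of x^2: (1/4)x^2 + 3x + 4
image of x^3: -(1/8)x^3 - (27/4)x^2 + 18x - 3
the matrix is upper triangular; its diagonal is (1, -1/2, 1/4, -1/8)
for a triangular matrix the eigenvalues are the diagonal entries, with algebraic multiplicity their repetition count


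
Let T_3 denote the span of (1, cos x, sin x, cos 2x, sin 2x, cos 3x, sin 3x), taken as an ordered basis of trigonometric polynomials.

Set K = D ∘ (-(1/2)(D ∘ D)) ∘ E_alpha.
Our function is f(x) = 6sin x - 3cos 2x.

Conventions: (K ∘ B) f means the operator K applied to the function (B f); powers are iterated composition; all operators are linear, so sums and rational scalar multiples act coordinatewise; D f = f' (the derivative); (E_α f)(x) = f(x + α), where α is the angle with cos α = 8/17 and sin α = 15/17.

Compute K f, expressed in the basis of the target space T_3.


g(x) = (24/17)cos x - (45/17)sin x + (2880/289)cos 2x - (1932/289)sin 2x

E_alpha f = (90/17)cos x + (48/17)sin x + (483/289)cos 2x + (720/289)sin 2x
D E_alpha f = (48/17)cos x - (90/17)sin x + (1440/289)cos 2x - (966/289)sin 2x
D D E_alpha f = -(90/17)cos x - (48/17)sin x - (1932/289)cos 2x - (2880/289)sin 2x
(-(1/2)(D ∘ D)) E_alpha f = (45/17)cos x + (24/17)sin x + (966/289)cos 2x + (1440/289)sin 2x
D (-(1/2)(D ∘ D)) E_alpha f = (24/17)cos x - (45/17)sin x + (2880/289)cos 2x - (1932/289)sin 2x


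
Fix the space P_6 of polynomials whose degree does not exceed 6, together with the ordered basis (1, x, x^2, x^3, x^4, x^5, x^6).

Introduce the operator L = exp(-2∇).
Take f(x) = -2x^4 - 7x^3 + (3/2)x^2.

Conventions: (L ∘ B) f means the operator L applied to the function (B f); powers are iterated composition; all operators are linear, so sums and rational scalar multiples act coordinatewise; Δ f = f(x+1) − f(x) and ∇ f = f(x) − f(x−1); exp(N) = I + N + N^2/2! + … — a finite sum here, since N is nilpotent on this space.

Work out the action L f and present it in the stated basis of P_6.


g(x) = -2x^4 + 9x^3 - (57/2)x^2 + 44x - 25

order-1 term: 16x^3 + 18x^2 - 32x + 13
order-2 term: -48x^2 + 12x + 34
order-3 term: 64x - 40
order-4 term: -32
the series for exp(-2∇) f terminates at order 4
exp(-2∇) f = -2x^4 + 9x^3 - (57/2)x^2 + 44x - 25


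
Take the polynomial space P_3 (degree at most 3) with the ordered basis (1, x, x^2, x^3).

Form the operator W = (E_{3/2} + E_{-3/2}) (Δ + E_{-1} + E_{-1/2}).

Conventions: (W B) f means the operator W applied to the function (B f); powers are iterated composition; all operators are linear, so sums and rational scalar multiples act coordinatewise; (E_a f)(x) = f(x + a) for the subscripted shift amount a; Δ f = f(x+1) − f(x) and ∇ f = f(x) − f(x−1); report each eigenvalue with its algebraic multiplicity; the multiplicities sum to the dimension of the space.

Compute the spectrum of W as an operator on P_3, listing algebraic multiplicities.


image of 1: 4
image of x: 4x - 1
image of x^2: 4x^2 - 2x + 27/2
image of x^3: 4x^3 - 3x^2 + (81/2)x - 7
the matrix is upper triangular; its diagonal is (4, 4, 4, 4)
for a triangular matrix the eigenvalues are the diagonal entries, with algebraic multiplicity their repetition count

λ = 4 (multiplicity 4)


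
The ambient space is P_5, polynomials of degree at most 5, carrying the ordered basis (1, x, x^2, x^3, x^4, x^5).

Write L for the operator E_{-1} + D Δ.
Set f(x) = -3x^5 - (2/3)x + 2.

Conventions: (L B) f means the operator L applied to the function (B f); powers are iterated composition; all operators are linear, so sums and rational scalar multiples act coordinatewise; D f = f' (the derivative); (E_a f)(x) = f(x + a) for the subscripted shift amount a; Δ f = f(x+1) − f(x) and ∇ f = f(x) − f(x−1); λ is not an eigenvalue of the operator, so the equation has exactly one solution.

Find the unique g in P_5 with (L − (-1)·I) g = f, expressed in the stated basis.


g(x) = -(3/2)x^5 - (15/4)x^4 + 15x^3 + (285/4)x^2 + (223/6)x - 1079/12

write g with unknown coordinates in the stated basis and equate coefficients in (L − (-1)·I) g = f
solving from the highest basis element down gives g = -(3/2)x^5 - (15/4)x^4 + 15x^3 + (285/4)x^2 + (223/6)x - 1079/12
check: L g = -(3/2)x^5 + (15/4)x^4 - 15x^3 - (285/4)x^2 - (227/6)x + 1103/12
so L g − (-1)·g = -3x^5 - (2/3)x + 2 = f ✓


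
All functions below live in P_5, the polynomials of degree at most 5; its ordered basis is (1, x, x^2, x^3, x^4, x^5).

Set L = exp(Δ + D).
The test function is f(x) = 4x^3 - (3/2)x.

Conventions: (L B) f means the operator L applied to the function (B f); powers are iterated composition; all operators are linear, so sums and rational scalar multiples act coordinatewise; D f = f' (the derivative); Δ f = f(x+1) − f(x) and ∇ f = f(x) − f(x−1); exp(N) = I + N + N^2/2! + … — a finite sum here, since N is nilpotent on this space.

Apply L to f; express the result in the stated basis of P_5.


order-1 term: 24x^2 + 12x + 1
order-2 term: 48x + 24
order-3 term: 32
the series for exp(Δ + D) f terminates at order 3
exp(Δ + D) f = 4x^3 + 24x^2 + (117/2)x + 57

g(x) = 4x^3 + 24x^2 + (117/2)x + 57


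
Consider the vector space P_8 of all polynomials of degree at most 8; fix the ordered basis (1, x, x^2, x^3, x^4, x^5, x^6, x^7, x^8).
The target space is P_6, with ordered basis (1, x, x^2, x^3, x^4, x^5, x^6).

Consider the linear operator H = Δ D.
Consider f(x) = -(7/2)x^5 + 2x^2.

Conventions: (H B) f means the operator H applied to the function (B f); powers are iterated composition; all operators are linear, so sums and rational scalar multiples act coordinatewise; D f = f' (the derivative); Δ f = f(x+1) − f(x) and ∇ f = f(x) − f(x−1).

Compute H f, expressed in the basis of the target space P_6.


D f = -(35/2)x^4 + 4x
Δ D f = -70x^3 - 105x^2 - 70x - 27/2

the result is g(x) = -70x^3 - 105x^2 - 70x - 27/2


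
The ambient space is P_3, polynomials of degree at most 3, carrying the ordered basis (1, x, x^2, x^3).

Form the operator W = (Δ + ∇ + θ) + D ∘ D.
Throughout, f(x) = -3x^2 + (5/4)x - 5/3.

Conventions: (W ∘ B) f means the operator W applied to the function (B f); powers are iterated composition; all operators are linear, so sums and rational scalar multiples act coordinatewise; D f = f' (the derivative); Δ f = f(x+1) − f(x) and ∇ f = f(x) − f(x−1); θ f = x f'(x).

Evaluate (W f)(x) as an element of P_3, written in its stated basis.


Δ f = -6x - 7/4
∇ f = -6x + 17/4
θ f = -6x^2 + (5/4)x
(Δ + ∇ + θ) f = -6x^2 - (43/4)x + 5/2
D f = -6x + 5/4
D D f = -6
((Δ + ∇ + θ) + D ∘ D) f = -6x^2 - (43/4)x - 7/2

g(x) = -6x^2 - (43/4)x - 7/2


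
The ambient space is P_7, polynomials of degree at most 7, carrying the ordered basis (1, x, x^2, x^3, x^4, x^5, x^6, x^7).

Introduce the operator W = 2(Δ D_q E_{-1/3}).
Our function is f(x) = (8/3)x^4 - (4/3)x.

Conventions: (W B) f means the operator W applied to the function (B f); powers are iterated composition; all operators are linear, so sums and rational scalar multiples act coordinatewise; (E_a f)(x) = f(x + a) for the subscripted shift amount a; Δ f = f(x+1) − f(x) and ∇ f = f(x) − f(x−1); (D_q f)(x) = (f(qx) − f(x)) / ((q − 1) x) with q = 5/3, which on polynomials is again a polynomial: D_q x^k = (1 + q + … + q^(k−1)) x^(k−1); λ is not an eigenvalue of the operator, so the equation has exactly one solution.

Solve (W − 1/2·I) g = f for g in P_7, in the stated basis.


write g with unknown coordinates in the stated basis and equate coefficients in (W − 1/2·I) g = f
solving from the highest basis element down gives g = -(16/3)x^4 - (17408/27)x^2 - (26920/81)x - 564992/81
check: W g = -(8704/27)x^2 - (13568/81)x - 282496/81
so W g − 1/2·g = (8/3)x^4 - (4/3)x = f ✓

g(x) = -(16/3)x^4 - (17408/27)x^2 - (26920/81)x - 564992/81
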